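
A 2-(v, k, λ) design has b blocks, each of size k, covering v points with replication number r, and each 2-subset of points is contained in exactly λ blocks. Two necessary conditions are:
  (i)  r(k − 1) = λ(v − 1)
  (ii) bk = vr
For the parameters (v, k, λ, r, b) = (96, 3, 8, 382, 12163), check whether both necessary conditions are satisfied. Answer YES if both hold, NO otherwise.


Condition (i): r(k − 1) = 382·2 = 764; λ(v − 1) = 8·95 = 760. Match? NO.
Condition (ii): bk = 12163·3 = 36489; vr = 96·382 = 36672. Match? NO.
Both conditions hold? NO.

NO


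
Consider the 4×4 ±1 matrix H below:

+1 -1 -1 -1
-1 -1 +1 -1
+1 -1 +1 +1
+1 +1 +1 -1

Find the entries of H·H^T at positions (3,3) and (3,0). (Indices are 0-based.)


Row 0 of H: [1, -1, -1, -1].
Row 3 of H: [1, 1, 1, -1].
(H·H^T)[3][3] = Σ_j H[3][j]·H[3][j] = (1)² + (1)² + (1)² + (-1)² = 1 + 1 + 1 + 1 = 4.
(H·H^T)[3][0] = Σ_j H[3][j]·H[0][j] = (1)·(1) + (1)·(-1) + (1)·(-1) + (-1)·(-1) = 1 + -1 + -1 + 1 = 0.
So rows 3 and 0 are orthogonal; the diagonal entry equals n = 4.

(3,3) entry = 4; (3,0) entry = 0.


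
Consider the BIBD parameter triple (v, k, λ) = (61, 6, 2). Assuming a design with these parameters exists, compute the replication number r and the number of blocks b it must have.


Any 2-(v, k, λ) BIBD satisfies two necessary conditions:
  (i)  Each point sits in r blocks, and counting incidences through any fixed point gives r(k − 1) = λ(v − 1), so r = λ(v − 1)/(k − 1).
  (ii) Total incidences bk = vr, so b = vr/k.
Step 1: r = λ(v − 1)/(k − 1) = 2·(61 − 1)/(6 − 1) = 2·60/5 = 120/5 = 24.
Step 2: b = vr/k = 61·24/6 = 1464/6 = 244.
Check integrality: r = 24 ∈ Z ✓, b = 244 ∈ Z ✓.
(These identities are necessary conditions: they determine r and b for any design with these parameters, but do not by themselves prove that one exists.)

r = 24, b = 244.


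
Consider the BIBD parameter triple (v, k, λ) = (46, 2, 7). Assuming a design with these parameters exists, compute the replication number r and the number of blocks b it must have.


Any 2-(v, k, λ) BIBD satisfies two necessary conditions:
  (i)  Each point sits in r blocks, and counting incidences through any fixed point gives r(k − 1) = λ(v − 1), so r = λ(v − 1)/(k − 1).
  (ii) Total incidences bk = vr, so b = vr/k.
Step 1: r = λ(v − 1)/(k − 1) = 7·(46 − 1)/(2 − 1) = 7·45/1 = 315/1 = 315.
Step 2: b = vr/k = 46·315/2 = 14490/2 = 7245.
Check integrality: r = 315 ∈ Z ✓, b = 7245 ∈ Z ✓.
(These identities are necessary conditions: they determine r and b for any design with these parameters, but do not by themselves prove that one exists.)

r = 315, b = 7245.


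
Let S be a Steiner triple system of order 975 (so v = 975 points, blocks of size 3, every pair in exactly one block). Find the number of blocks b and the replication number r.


An STS(v) is a 2-(v, 3, 1) BIBD: block size k = 3, λ = 1.
Replication: r(k − 1) = λ(v − 1) ⇒ r·2 = 975 − 1 = 974 ⇒ r = 487.
Block count: bk = vr ⇒ b·3 = 975·487 = 474825 ⇒ b = 158275.

r = 487, b = 158275.


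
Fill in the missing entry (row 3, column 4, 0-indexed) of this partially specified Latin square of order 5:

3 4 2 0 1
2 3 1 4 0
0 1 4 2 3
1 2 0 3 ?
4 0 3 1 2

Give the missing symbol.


Row 3 contains symbols [0, 1, 2, 3] — missing [4].
Column 4 contains symbols [0, 1, 2, 3] — missing [4].
The missing symbol must appear in both missing sets; intersection = [4].
Therefore the hidden value is 4.

Missing value = 4.


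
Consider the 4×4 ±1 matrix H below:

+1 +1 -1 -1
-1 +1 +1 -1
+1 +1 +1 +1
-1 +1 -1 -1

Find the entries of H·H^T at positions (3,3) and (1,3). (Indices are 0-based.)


Row 1 of H: [-1, 1, 1, -1].
Row 3 of H: [-1, 1, -1, -1].
(H·H^T)[3][3] = Σ_j H[3][j]·H[3][j] = (-1)² + (1)² + (-1)² + (-1)² = 1 + 1 + 1 + 1 = 4.
(H·H^T)[1][3] = Σ_j H[1][j]·H[3][j] = (-1)·(-1) + (1)·(1) + (1)·(-1) + (-1)·(-1) = 1 + 1 + -1 + 1 = 2.
Rows 1 and 3 are not orthogonal (dot product = 2 ≠ 0), so H is not a Hadamard matrix.

(3,3) entry = 4; (1,3) entry = 2.


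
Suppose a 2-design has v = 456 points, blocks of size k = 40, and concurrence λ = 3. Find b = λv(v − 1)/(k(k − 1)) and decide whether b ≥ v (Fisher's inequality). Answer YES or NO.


r = λ(v − 1)/(k − 1) = 3·455/39 = 35.
b = vr/k = 456·35/40 = 399.
Fisher's inequality: b ≥ v ⇔ 399 ≥ 456? NO.

NO


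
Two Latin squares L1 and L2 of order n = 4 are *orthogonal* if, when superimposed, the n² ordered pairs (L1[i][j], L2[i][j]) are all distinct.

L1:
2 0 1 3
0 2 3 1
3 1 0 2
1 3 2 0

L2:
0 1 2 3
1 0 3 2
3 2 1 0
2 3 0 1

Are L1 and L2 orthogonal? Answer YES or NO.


Form the n² = 16 superimposed pairs (L1[i][j], L2[i][j]), row by row (rows and columns indexed from 0):
row 0: (2,0) (0,1) (1,2) (3,3)
row 1: (0,1) (2,0) (3,3) (1,2)
row 2: (3,3) (1,2) (0,1) (2,0)
row 3: (1,2) (3,3) (2,0) (0,1)
Orthogonality requires all 16 pairs distinct.
But the pair (0,1) repeats: cell (0,1) has L1 = 0, L2 = 1, and cell (1,0) has L1 = 0, L2 = 1.
A repeated pair means some other pair never occurs (only 4 distinct pairs out of 16), so the squares are not orthogonal.
Conclusion: NO.

NO


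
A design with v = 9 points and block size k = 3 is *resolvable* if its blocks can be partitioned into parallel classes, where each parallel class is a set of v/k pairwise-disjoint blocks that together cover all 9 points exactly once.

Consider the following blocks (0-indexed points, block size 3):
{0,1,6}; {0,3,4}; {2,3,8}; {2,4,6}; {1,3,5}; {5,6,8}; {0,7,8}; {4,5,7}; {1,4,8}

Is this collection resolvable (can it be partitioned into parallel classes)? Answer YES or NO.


v = 9, block size k = 3, number of blocks = 9.
For resolvability, blocks must partition into parallel classes of size v/k = 3.
Total blocks must therefore be a multiple of 3: 9 = 3·3 + 0 ⇒ divisible ✓.
Consider block {0,3,4}. The only other block(s) in the collection disjoint from it are {5,6,8} — just 1 block(s). Any parallel class containing {0,3,4} would need 2 other blocks each disjoint from it, so no parallel class of size 3 can contain {0,3,4}.
Since every block must belong to some parallel class in a resolution, the collection cannot be partitioned into parallel classes.
Resolvable? NO.

NO


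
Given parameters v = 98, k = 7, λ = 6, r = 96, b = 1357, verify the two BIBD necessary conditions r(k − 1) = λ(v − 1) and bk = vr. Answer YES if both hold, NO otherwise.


Condition (i): r(k − 1) = 96·6 = 576; λ(v − 1) = 6·97 = 582. Match? NO.
Condition (ii): bk = 1357·7 = 9499; vr = 98·96 = 9408. Match? NO.
Both conditions hold? NO.

NO


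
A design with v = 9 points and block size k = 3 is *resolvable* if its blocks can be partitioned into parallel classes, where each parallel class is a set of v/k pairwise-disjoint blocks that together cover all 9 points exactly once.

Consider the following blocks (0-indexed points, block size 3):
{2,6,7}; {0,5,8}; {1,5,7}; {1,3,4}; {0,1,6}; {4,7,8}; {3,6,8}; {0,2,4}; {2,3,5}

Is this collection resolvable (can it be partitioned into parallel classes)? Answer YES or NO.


v = 9, block size k = 3, number of blocks = 9.
For resolvability, blocks must partition into parallel classes of size v/k = 3.
Total blocks must therefore be a multiple of 3: 9 = 3·3 + 0 ⇒ divisible ✓.
Greedy packing gives 3 candidate class(es). Each should be a full parallel class (size 3, covers all 9 points).
  Class 1 (3 blocks): {2,6,7}; {0,5,8}; {1,3,4}. Points covered: [0, 1, 2, 3, 4, 5, 6, 7, 8].
  Class 2 (3 blocks): {1,5,7}; {3,6,8}; {0,2,4}. Points covered: [0, 1, 2, 3, 4, 5, 6, 7, 8].
  Class 3 (3 blocks): {0,1,6}; {4,7,8}; {2,3,5}. Points covered: [0, 1, 2, 3, 4, 5, 6, 7, 8].
All classes full (size 3)? YES. All classes cover every point? YES.
Resolvable? YES.

YES


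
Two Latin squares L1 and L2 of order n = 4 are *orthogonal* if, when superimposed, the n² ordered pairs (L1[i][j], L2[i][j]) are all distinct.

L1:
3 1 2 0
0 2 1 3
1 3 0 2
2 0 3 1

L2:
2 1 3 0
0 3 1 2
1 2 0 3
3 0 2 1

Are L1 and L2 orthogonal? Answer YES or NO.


Form the n² = 16 superimposed pairs (L1[i][j], L2[i][j]), row by row (rows and columns indexed from 0):
row 0: (3,2) (1,1) (2,3) (0,0)
row 1: (0,0) (2,3) (1,1) (3,2)
row 2: (1,1) (3,2) (0,0) (2,3)
row 3: (2,3) (0,0) (3,2) (1,1)
Orthogonality requires all 16 pairs distinct.
But the pair (0,0) repeats: cell (0,3) has L1 = 0, L2 = 0, and cell (1,0) has L1 = 0, L2 = 0.
A repeated pair means some other pair never occurs (only 4 distinct pairs out of 16), so the squares are not orthogonal.
Conclusion: NO.

NO


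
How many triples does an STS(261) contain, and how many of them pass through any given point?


An STS(v) is a 2-(v, 3, 1) BIBD: block size k = 3, λ = 1.
Replication: r(k − 1) = λ(v − 1) ⇒ r·2 = 261 − 1 = 260 ⇒ r = 130.
Block count: b = v(v − 1)/6 = 261·260/6 = 67860/6 = 11310.

r = 130, b = 11310.


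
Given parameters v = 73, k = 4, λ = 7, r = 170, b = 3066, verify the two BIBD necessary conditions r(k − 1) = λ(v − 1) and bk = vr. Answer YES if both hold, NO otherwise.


Condition (i): r(k − 1) = 170·3 = 510; λ(v − 1) = 7·72 = 504. Match? NO.
Condition (ii): bk = 3066·4 = 12264; vr = 73·170 = 12410. Match? NO.
Both conditions hold? NO.

NO


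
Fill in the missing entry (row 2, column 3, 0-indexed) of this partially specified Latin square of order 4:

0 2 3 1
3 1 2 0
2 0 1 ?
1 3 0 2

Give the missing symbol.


Row 2 contains symbols [0, 1, 2] — missing [3].
Column 3 contains symbols [0, 1, 2] — missing [3].
The missing symbol must appear in both missing sets; intersection = [3].
Therefore the hidden value is 3.

Missing value = 3.


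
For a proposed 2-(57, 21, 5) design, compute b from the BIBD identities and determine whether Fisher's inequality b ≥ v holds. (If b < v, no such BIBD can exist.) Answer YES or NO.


b = λv(v − 1)/(k(k − 1)) = 5·57·56/(21·20) = 15960/420 = 38.
Compare with v = 57: b < v, so Fisher's inequality fails.

NO


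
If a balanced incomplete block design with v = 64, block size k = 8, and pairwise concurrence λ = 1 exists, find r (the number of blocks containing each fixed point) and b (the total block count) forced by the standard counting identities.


Any 2-(v, k, λ) BIBD satisfies two necessary conditions:
  (i)  Each point sits in r blocks, and counting incidences through any fixed point gives r(k − 1) = λ(v − 1), so r = λ(v − 1)/(k − 1).
  (ii) Total incidences bk = vr, so b = vr/k.
Step 1: r = λ(v − 1)/(k − 1) = 1·(64 − 1)/(8 − 1) = 1·63/7 = 63/7 = 9.
Step 2: b = vr/k = 64·9/8 = 576/8 = 72.
Check integrality: r = 9 ∈ Z ✓, b = 72 ∈ Z ✓.
(These identities are necessary conditions: they determine r and b for any design with these parameters, but do not by themselves prove that one exists.)

r = 9, b = 72.


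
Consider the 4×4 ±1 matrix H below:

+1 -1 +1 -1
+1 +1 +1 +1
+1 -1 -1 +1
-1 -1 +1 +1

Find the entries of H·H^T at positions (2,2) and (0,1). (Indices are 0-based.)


Row 0 of H: [1, -1, 1, -1].
Row 1 of H: [1, 1, 1, 1].
Row 2 of H: [1, -1, -1, 1].
(H·H^T)[2][2] = Σ_j H[2][j]·H[2][j] = (1)² + (-1)² + (-1)² + (1)² = 1 + 1 + 1 + 1 = 4.
(H·H^T)[0][1] = Σ_j H[0][j]·H[1][j] = (1)·(1) + (-1)·(1) + (1)·(1) + (-1)·(1) = 1 + -1 + 1 + -1 = 0.
So rows 0 and 1 are orthogonal; the diagonal entry equals n = 4.

(2,2) entry = 4; (0,1) entry = 0.


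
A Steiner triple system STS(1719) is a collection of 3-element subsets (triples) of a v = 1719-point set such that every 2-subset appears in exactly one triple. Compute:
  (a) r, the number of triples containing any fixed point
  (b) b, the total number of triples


An STS(v) is a 2-(v, 3, 1) BIBD: block size k = 3, λ = 1.
Replication: r(k − 1) = λ(v − 1) ⇒ r·2 = 1719 − 1 = 1718 ⇒ r = 859.
Block count: bk = vr ⇒ b·3 = 1719·859 = 1476621 ⇒ b = 492207.

r = 859, b = 492207.


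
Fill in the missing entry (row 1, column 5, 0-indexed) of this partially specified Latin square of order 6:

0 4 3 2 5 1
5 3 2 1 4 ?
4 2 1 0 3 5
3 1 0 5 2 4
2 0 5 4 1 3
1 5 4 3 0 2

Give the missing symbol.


Row 1 contains symbols [1, 2, 3, 4, 5] — missing [0].
Column 5 contains symbols [1, 2, 3, 4, 5] — missing [0].
The missing symbol must appear in both missing sets; intersection = [0].
Therefore the hidden value is 0.

Missing value = 0.


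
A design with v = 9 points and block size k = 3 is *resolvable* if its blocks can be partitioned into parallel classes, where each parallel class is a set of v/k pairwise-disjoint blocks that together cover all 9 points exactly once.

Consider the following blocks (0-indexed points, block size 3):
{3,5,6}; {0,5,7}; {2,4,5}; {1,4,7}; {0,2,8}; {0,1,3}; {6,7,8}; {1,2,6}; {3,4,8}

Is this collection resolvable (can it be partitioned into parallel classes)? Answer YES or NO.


v = 9, block size k = 3, number of blocks = 9.
For resolvability, blocks must partition into parallel classes of size v/k = 3.
Total blocks must therefore be a multiple of 3: 9 = 3·3 + 0 ⇒ divisible ✓.
Greedy packing gives 3 candidate class(es). Each should be a full parallel class (size 3, covers all 9 points).
  Class 1 (3 blocks): {3,5,6}; {1,4,7}; {0,2,8}. Points covered: [0, 1, 2, 3, 4, 5, 6, 7, 8].
  Class 2 (3 blocks): {0,5,7}; {1,2,6}; {3,4,8}. Points covered: [0, 1, 2, 3, 4, 5, 6, 7, 8].
  Class 3 (3 blocks): {2,4,5}; {0,1,3}; {6,7,8}. Points covered: [0, 1, 2, 3, 4, 5, 6, 7, 8].
All classes full (size 3)? YES. All classes cover every point? YES.
Resolvable? YES.

YES


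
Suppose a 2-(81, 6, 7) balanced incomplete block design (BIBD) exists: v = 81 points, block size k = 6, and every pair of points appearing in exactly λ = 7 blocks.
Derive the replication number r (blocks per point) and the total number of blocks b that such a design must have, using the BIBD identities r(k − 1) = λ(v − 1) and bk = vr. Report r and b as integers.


Any 2-(v, k, λ) BIBD satisfies two necessary conditions:
  (i)  Each point sits in r blocks, and counting incidences through any fixed point gives r(k − 1) = λ(v − 1), so r = λ(v − 1)/(k − 1).
  (ii) Total incidences bk = vr, so b = vr/k.
Step 1: r = λ(v − 1)/(k − 1) = 7·(81 − 1)/(6 − 1) = 7·80/5 = 560/5 = 112.
Step 2: b = vr/k = 81·112/6 = 9072/6 = 1512.
Check integrality: r = 112 ∈ Z ✓, b = 1512 ∈ Z ✓.
(These identities are necessary conditions: they determine r and b for any design with these parameters, but do not by themselves prove that one exists.)

r = 112, b = 1512.


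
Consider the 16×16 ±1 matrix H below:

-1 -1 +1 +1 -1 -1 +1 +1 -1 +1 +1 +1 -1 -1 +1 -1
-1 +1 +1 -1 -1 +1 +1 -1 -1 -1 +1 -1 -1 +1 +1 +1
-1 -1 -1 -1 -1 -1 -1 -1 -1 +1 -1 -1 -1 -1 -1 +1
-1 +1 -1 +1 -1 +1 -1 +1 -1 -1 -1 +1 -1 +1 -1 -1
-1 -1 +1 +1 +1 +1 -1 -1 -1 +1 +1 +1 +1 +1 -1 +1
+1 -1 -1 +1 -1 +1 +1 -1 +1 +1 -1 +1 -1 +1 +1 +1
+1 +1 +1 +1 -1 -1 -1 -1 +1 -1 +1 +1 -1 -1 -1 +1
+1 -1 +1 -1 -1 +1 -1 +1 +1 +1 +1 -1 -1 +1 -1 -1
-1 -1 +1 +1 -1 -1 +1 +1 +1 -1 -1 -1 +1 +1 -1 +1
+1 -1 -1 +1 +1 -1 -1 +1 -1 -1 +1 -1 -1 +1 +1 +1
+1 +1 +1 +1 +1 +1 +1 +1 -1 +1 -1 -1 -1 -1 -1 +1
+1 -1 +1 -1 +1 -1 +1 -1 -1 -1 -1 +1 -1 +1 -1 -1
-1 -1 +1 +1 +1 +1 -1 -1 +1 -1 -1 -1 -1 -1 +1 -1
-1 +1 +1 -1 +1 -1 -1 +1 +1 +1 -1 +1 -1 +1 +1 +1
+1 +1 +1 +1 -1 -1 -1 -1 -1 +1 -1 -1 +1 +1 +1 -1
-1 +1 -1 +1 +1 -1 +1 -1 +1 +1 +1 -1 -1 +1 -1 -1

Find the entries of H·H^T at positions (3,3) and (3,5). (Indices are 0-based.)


Row 3 of H: [-1, 1, -1, 1, -1, 1, -1, 1, -1, -1, -1, 1, -1, 1, -1, -1].
Row 5 of H: [1, -1, -1, 1, -1, 1, 1, -1, 1, 1, -1, 1, -1, 1, 1, 1].
(H·H^T)[3][3] = Σ_j H[3][j]·H[3][j] = (-1)² + (1)² + (-1)² + (1)² + (-1)² + (1)² + (-1)² + (1)² + (-1)² + (-1)² + (-1)² + (1)² + (-1)² + (1)² + (-1)² + (-1)² = 1 + 1 + 1 + 1 + 1 + 1 + 1 + 1 + 1 + 1 + 1 + 1 + 1 + 1 + 1 + 1 = 16.
(H·H^T)[3][5] = Σ_j H[3][j]·H[5][j] = (-1)·(1) + (1)·(-1) + (-1)·(-1) + (1)·(1) + (-1)·(-1) + (1)·(1) + (-1)·(1) + (1)·(-1) + (-1)·(1) + (-1)·(1) + (-1)·(-1) + (1)·(1) + (-1)·(-1) + (1)·(1) + (-1)·(1) + (-1)·(1) = -1 + -1 + 1 + 1 + 1 + 1 + -1 + -1 + -1 + -1 + 1 + 1 + 1 + 1 + -1 + -1 = 0.
So rows 3 and 5 are orthogonal; the diagonal entry equals n = 16.

(3,3) entry = 16; (3,5) entry = 0.


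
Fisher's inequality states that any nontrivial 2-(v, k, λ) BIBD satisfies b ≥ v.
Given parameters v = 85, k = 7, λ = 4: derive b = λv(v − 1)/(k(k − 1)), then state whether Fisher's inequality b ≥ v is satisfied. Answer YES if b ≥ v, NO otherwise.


r = λ(v − 1)/(k − 1) = 4·84/6 = 56.
b = vr/k = 85·56/7 = 680.
Fisher's inequality: b ≥ v ⇔ 680 ≥ 85? YES.

YES


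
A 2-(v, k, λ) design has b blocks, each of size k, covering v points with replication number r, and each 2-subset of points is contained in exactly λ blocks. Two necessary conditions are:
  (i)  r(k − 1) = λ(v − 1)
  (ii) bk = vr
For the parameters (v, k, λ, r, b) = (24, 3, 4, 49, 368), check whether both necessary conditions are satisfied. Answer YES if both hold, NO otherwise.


Condition (i): r(k − 1) = 49·2 = 98; λ(v − 1) = 4·23 = 92. Match? NO.
Condition (ii): bk = 368·3 = 1104; vr = 24·49 = 1176. Match? NO.
Both conditions hold? NO.

NO


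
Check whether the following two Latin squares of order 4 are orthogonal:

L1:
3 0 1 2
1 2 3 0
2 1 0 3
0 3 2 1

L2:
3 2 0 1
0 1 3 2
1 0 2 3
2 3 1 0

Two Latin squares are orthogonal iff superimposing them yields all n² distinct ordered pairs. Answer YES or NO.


Form the n² = 16 superimposed pairs (L1[i][j], L2[i][j]), row by row (rows and columns indexed from 0):
row 0: (3,3) (0,2) (1,0) (2,1)
row 1: (1,0) (2,1) (3,3) (0,2)
row 2: (2,1) (1,0) (0,2) (3,3)
row 3: (0,2) (3,3) (2,1) (1,0)
Orthogonality requires all 16 pairs distinct.
But the pair (1,0) repeats: cell (0,2) has L1 = 1, L2 = 0, and cell (1,0) has L1 = 1, L2 = 0.
A repeated pair means some other pair never occurs (only 4 distinct pairs out of 16), so the squares are not orthogonal.
Conclusion: NO.

NO


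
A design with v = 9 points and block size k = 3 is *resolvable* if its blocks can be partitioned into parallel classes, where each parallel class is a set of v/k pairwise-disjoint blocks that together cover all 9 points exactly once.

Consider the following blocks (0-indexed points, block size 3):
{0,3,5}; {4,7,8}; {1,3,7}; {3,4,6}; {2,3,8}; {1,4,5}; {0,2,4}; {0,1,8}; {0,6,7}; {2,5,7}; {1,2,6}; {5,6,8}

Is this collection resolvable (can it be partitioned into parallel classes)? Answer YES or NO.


v = 9, block size k = 3, number of blocks = 12.
For resolvability, blocks must partition into parallel classes of size v/k = 3.
Total blocks must therefore be a multiple of 3: 12 = 3·4 + 0 ⇒ divisible ✓.
Greedy packing gives 4 candidate class(es). Each should be a full parallel class (size 3, covers all 9 points).
  Class 1 (3 blocks): {0,3,5}; {4,7,8}; {1,2,6}. Points covered: [0, 1, 2, 3, 4, 5, 6, 7, 8].
  Class 2 (3 blocks): {1,3,7}; {0,2,4}; {5,6,8}. Points covered: [0, 1, 2, 3, 4, 5, 6, 7, 8].
  Class 3 (3 blocks): {3,4,6}; {0,1,8}; {2,5,7}. Points covered: [0, 1, 2, 3, 4, 5, 6, 7, 8].
  Class 4 (3 blocks): {2,3,8}; {1,4,5}; {0,6,7}. Points covered: [0, 1, 2, 3, 4, 5, 6, 7, 8].
All classes full (size 3)? YES. All classes cover every point? YES.
Resolvable? YES.

YES


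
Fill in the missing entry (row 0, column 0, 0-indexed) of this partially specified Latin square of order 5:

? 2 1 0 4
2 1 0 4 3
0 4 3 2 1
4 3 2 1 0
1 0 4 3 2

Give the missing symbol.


Row 0 contains symbols [0, 1, 2, 4] — missing [3].
Column 0 contains symbols [0, 1, 2, 4] — missing [3].
The missing symbol must appear in both missing sets; intersection = [3].
Therefore the hidden value is 3.

Missing value = 3.


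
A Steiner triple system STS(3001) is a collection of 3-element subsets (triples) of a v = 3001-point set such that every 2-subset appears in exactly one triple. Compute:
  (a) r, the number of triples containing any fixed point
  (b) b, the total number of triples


An STS(v) is a 2-(v, 3, 1) BIBD: block size k = 3, λ = 1.
Replication: r(k − 1) = λ(v − 1) ⇒ r·2 = 3001 − 1 = 3000 ⇒ r = 1500.
Block count: bk = vr ⇒ b·3 = 3001·1500 = 4501500 ⇒ b = 1500500.
(Check via b = v(v − 1)/6 = 3001·3000/6 = 9003000/6 = 1500500.)

r = 1500, b = 1500500.


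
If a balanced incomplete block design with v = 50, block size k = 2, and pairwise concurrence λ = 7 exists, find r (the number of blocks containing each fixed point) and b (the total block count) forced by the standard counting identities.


Any 2-(v, k, λ) BIBD satisfies two necessary conditions:
  (i)  Each point sits in r blocks, and counting incidences through any fixed point gives r(k − 1) = λ(v − 1), so r = λ(v − 1)/(k − 1).
  (ii) Total incidences bk = vr, so b = vr/k.
Step 1: r = λ(v − 1)/(k − 1) = 7·(50 − 1)/(2 − 1) = 7·49/1 = 343/1 = 343.
Step 2: b = vr/k = 50·343/2 = 17150/2 = 8575.
Check integrality: r = 343 ∈ Z ✓, b = 8575 ∈ Z ✓.
(These identities are necessary conditions: they determine r and b for any design with these parameters, but do not by themselves prove that one exists.)

r = 343, b = 8575.


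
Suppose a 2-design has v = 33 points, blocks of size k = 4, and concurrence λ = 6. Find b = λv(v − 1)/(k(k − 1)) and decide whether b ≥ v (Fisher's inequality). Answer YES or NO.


r = λ(v − 1)/(k − 1) = 6·32/3 = 64.
b = vr/k = 33·64/4 = 528.
Fisher's inequality: b ≥ v ⇔ 528 ≥ 33? YES.

YES


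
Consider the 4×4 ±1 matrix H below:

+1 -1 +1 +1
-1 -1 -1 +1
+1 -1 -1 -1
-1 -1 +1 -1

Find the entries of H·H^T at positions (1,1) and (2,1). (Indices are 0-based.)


Row 1 of H: [-1, -1, -1, 1].
Row 2 of H: [1, -1, -1, -1].
(H·H^T)[1][1] = Σ_j H[1][j]·H[1][j] = (-1)² + (-1)² + (-1)² + (1)² = 1 + 1 + 1 + 1 = 4.
(H·H^T)[2][1] = Σ_j H[2][j]·H[1][j] = (1)·(-1) + (-1)·(-1) + (-1)·(-1) + (-1)·(1) = -1 + 1 + 1 + -1 = 0.
So rows 2 and 1 are orthogonal; the diagonal entry equals n = 4.

(1,1) entry = 4; (2,1) entry = 0.


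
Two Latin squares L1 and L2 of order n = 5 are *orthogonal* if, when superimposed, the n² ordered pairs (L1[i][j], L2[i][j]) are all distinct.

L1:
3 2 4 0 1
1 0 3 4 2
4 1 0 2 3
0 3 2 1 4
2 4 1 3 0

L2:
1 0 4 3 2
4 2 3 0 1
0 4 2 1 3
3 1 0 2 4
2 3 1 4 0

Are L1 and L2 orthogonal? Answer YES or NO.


Form the n² = 25 superimposed pairs (L1[i][j], L2[i][j]), row by row (rows and columns indexed from 0):
row 0: (3,1) (2,0) (4,4) (0,3) (1,2)
row 1: (1,4) (0,2) (3,3) (4,0) (2,1)
row 2: (4,0) (1,4) (0,2) (2,1) (3,3)
row 3: (0,3) (3,1) (2,0) (1,2) (4,4)
row 4: (2,2) (4,3) (1,1) (3,4) (0,0)
Orthogonality requires all 25 pairs distinct.
But the pair (4,0) repeats: cell (1,3) has L1 = 4, L2 = 0, and cell (2,0) has L1 = 4, L2 = 0.
A repeated pair means some other pair never occurs (only 15 distinct pairs out of 25), so the squares are not orthogonal.
Conclusion: NO.

NO


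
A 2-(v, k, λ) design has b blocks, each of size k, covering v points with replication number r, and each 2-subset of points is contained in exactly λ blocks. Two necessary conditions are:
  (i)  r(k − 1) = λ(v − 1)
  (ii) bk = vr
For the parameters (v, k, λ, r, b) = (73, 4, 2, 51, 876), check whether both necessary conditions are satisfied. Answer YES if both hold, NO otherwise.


Condition (i): r(k − 1) = 51·3 = 153; λ(v − 1) = 2·72 = 144. Match? NO.
Condition (ii): bk = 876·4 = 3504; vr = 73·51 = 3723. Match? NO.
Both conditions hold? NO.

NO


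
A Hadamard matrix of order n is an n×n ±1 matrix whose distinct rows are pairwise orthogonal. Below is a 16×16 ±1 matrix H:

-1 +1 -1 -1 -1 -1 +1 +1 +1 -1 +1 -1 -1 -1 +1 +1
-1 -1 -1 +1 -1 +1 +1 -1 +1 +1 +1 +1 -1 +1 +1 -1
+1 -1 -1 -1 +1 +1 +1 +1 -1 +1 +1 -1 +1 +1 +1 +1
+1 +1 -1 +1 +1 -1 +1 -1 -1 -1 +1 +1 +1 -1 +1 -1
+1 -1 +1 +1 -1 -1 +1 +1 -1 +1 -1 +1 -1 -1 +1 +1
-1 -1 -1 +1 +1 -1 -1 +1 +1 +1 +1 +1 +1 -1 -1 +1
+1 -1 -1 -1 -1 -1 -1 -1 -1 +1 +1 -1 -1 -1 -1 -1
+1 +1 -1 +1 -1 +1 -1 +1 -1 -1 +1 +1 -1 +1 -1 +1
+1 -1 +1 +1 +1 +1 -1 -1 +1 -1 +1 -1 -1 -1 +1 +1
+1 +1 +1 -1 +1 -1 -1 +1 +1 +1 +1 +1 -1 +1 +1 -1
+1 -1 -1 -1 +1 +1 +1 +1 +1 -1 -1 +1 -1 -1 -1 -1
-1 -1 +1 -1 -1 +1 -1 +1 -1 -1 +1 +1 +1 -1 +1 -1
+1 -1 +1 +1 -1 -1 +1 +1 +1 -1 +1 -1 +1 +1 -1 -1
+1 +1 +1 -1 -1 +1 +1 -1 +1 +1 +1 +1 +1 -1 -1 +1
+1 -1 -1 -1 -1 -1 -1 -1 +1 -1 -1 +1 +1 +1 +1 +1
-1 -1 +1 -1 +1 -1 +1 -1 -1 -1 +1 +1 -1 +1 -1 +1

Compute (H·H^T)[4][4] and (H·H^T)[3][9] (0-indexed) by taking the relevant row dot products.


Row 3 of H: [1, 1, -1, 1, 1, -1, 1, -1, -1, -1, 1, 1, 1, -1, 1, -1].
Row 4 of H: [1, -1, 1, 1, -1, -1, 1, 1, -1, 1, -1, 1, -1, -1, 1, 1].
Row 9 of H: [1, 1, 1, -1, 1, -1, -1, 1, 1, 1, 1, 1, -1, 1, 1, -1].
(H·H^T)[4][4] = Σ_j H[4][j]·H[4][j] = (1)² + (-1)² + (1)² + (1)² + (-1)² + (-1)² + (1)² + (1)² + (-1)² + (1)² + (-1)² + (1)² + (-1)² + (-1)² + (1)² + (1)² = 1 + 1 + 1 + 1 + 1 + 1 + 1 + 1 + 1 + 1 + 1 + 1 + 1 + 1 + 1 + 1 = 16.
(H·H^T)[3][9] = Σ_j H[3][j]·H[9][j] = (1)·(1) + (1)·(1) + (-1)·(1) + (1)·(-1) + (1)·(1) + (-1)·(-1) + (1)·(-1) + (-1)·(1) + (-1)·(1) + (-1)·(1) + (1)·(1) + (1)·(1) + (1)·(-1) + (-1)·(1) + (1)·(1) + (-1)·(-1) = 1 + 1 + -1 + -1 + 1 + 1 + -1 + -1 + -1 + -1 + 1 + 1 + -1 + -1 + 1 + 1 = 0.
So rows 3 and 9 are orthogonal; the diagonal entry equals n = 16.

(4,4) entry = 16; (3,9) entry = 0.


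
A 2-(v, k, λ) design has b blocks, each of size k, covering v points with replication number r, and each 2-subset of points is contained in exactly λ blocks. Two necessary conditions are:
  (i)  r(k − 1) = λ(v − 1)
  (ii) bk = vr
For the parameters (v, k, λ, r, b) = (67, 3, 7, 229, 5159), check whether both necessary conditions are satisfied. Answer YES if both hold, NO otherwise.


Condition (i): r(k − 1) = 229·2 = 458; λ(v − 1) = 7·66 = 462. Match? NO.
Condition (ii): bk = 5159·3 = 15477; vr = 67·229 = 15343. Match? NO.
Both conditions hold? NO.

NO


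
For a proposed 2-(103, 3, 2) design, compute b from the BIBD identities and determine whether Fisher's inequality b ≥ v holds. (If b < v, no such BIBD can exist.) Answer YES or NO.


r = λ(v − 1)/(k − 1) = 2·102/2 = 102.
b = vr/k = 103·102/3 = 3502.
Fisher's inequality: b ≥ v ⇔ 3502 ≥ 103? YES.

YES


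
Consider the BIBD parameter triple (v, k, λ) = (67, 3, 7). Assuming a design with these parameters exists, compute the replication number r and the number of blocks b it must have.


Any 2-(v, k, λ) BIBD satisfies two necessary conditions:
  (i)  Each point sits in r blocks, and counting incidences through any fixed point gives r(k − 1) = λ(v − 1), so r = λ(v − 1)/(k − 1).
  (ii) Total incidences bk = vr, so b = vr/k.
Step 1: r = λ(v − 1)/(k − 1) = 7·(67 − 1)/(3 − 1) = 7·66/2 = 462/2 = 231.
Step 2: b = vr/k = 67·231/3 = 15477/3 = 5159.
Check integrality: r = 231 ∈ Z ✓, b = 5159 ∈ Z ✓.
(These identities are necessary conditions: they determine r and b for any design with these parameters, but do not by themselves prove that one exists.)

r = 231, b = 5159.


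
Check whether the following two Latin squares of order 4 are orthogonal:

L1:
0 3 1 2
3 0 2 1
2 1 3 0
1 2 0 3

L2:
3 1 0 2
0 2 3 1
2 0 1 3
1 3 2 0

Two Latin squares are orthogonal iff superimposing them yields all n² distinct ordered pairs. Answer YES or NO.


Form the n² = 16 superimposed pairs (L1[i][j], L2[i][j]), row by row (rows and columns indexed from 0):
row 0: (0,3) (3,1) (1,0) (2,2)
row 1: (3,0) (0,2) (2,3) (1,1)
row 2: (2,2) (1,0) (3,1) (0,3)
row 3: (1,1) (2,3) (0,2) (3,0)
Orthogonality requires all 16 pairs distinct.
But the pair (2,2) repeats: cell (0,3) has L1 = 2, L2 = 2, and cell (2,0) has L1 = 2, L2 = 2.
A repeated pair means some other pair never occurs (only 8 distinct pairs out of 16), so the squares are not orthogonal.
Conclusion: NO.

NO


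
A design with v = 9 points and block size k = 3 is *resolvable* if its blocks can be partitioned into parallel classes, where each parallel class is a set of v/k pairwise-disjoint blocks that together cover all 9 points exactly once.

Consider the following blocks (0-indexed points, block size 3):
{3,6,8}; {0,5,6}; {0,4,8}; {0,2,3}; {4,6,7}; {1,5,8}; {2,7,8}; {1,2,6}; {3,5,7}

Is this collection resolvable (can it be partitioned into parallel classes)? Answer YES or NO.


v = 9, block size k = 3, number of blocks = 9.
For resolvability, blocks must partition into parallel classes of size v/k = 3.
Total blocks must therefore be a multiple of 3: 9 = 3·3 + 0 ⇒ divisible ✓.
Consider block {3,6,8}. It intersects every other block in the collection, so no parallel class of size 3 can contain it.
Since every block must belong to some parallel class in a resolution, the collection cannot be partitioned into parallel classes.
Resolvable? NO.

NO


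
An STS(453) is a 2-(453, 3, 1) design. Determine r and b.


An STS(v) is a 2-(v, 3, 1) BIBD: block size k = 3, λ = 1.
Replication: r(k − 1) = λ(v − 1) ⇒ r·2 = 453 − 1 = 452 ⇒ r = 226.
Block count: b = v(v − 1)/6 = 453·452/6 = 204756/6 = 34126.
(Check via bk = vr: 34126·3 = 102378 = 453·226 = 102378 ✓.)

r = 226, b = 34126.


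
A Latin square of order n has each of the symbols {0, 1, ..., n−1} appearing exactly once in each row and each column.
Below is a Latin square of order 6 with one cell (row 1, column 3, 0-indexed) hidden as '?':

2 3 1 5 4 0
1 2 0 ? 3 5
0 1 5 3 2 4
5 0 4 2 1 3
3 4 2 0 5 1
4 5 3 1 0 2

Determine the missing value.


Row 1 contains symbols [0, 1, 2, 3, 5] — missing [4].
Column 3 contains symbols [0, 1, 2, 3, 5] — missing [4].
The missing symbol must appear in both missing sets; intersection = [4].
Therefore the hidden value is 4.

Missing value = 4.


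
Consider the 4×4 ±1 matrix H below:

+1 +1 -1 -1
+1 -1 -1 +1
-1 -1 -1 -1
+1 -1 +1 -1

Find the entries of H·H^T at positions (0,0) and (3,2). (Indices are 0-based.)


Row 0 of H: [1, 1, -1, -1].
Row 2 of H: [-1, -1, -1, -1].
Row 3 of H: [1, -1, 1, -1].
(H·H^T)[0][0] = Σ_j H[0][j]·H[0][j] = (1)² + (1)² + (-1)² + (-1)² = 1 + 1 + 1 + 1 = 4.
(H·H^T)[3][2] = Σ_j H[3][j]·H[2][j] = (1)·(-1) + (-1)·(-1) + (1)·(-1) + (-1)·(-1) = -1 + 1 + -1 + 1 = 0.
So rows 3 and 2 are orthogonal; the diagonal entry equals n = 4.

(0,0) entry = 4; (3,2) entry = 0.


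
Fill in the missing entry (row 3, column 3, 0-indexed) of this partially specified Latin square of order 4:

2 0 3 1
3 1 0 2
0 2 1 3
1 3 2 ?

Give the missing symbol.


Row 3 contains symbols [1, 2, 3] — missing [0].
Column 3 contains symbols [1, 2, 3] — missing [0].
The missing symbol must appear in both missing sets; intersection = [0].
Therefore the hidden value is 0.

Missing value = 0.


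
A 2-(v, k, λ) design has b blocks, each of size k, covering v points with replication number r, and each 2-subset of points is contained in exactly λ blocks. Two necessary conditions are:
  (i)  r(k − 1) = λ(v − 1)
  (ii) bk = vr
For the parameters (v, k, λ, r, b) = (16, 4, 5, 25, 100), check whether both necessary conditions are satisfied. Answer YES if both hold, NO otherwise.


Condition (i): r(k − 1) = 25·3 = 75; λ(v − 1) = 5·15 = 75. Match? YES.
Condition (ii): bk = 100·4 = 400; vr = 16·25 = 400. Match? YES.
Both conditions hold? YES.

YES


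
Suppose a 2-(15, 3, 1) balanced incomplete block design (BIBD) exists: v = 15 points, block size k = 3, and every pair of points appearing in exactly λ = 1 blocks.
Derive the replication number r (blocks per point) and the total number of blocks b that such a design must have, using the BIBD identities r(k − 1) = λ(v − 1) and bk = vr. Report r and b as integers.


Any 2-(v, k, λ) BIBD satisfies two necessary conditions:
  (i)  Each point sits in r blocks, and counting incidences through any fixed point gives r(k − 1) = λ(v − 1), so r = λ(v − 1)/(k − 1).
  (ii) Total incidences bk = vr, so b = vr/k.
Step 1: r = λ(v − 1)/(k − 1) = 1·(15 − 1)/(3 − 1) = 1·14/2 = 14/2 = 7.
Step 2: b = vr/k = 15·7/3 = 105/3 = 35.
Check integrality: r = 7 ∈ Z ✓, b = 35 ∈ Z ✓.
(These identities are necessary conditions: they determine r and b for any design with these parameters, but do not by themselves prove that one exists.)

r = 7, b = 35.


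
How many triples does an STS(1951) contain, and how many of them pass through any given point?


An STS(v) is a 2-(v, 3, 1) BIBD: block size k = 3, λ = 1.
Replication: r(k − 1) = λ(v − 1) ⇒ r·2 = 1951 − 1 = 1950 ⇒ r = 975.
Block count: b = v(v − 1)/6 = 1951·1950/6 = 3804450/6 = 634075.

r = 975, b = 634075.


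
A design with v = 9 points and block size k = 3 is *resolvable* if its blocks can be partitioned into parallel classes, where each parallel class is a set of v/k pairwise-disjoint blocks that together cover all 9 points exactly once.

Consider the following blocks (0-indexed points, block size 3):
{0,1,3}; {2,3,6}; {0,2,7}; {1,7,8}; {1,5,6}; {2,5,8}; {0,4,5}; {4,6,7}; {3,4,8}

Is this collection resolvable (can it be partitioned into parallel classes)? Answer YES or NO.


v = 9, block size k = 3, number of blocks = 9.
For resolvability, blocks must partition into parallel classes of size v/k = 3.
Total blocks must therefore be a multiple of 3: 9 = 3·3 + 0 ⇒ divisible ✓.
Greedy packing gives 3 candidate class(es). Each should be a full parallel class (size 3, covers all 9 points).
  Class 1 (3 blocks): {0,1,3}; {2,5,8}; {4,6,7}. Points covered: [0, 1, 2, 3, 4, 5, 6, 7, 8].
  Class 2 (3 blocks): {2,3,6}; {1,7,8}; {0,4,5}. Points covered: [0, 1, 2, 3, 4, 5, 6, 7, 8].
  Class 3 (3 blocks): {0,2,7}; {1,5,6}; {3,4,8}. Points covered: [0, 1, 2, 3, 4, 5, 6, 7, 8].
All classes full (size 3)? YES. All classes cover every point? YES.
Resolvable? YES.

YES


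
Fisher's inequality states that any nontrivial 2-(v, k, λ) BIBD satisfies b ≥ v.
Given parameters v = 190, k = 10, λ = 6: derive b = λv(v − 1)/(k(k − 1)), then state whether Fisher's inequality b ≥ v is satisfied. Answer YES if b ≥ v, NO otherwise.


r = λ(v − 1)/(k − 1) = 6·189/9 = 126.
b = vr/k = 190·126/10 = 2394.
Fisher's inequality: b ≥ v ⇔ 2394 ≥ 190? YES.

YES


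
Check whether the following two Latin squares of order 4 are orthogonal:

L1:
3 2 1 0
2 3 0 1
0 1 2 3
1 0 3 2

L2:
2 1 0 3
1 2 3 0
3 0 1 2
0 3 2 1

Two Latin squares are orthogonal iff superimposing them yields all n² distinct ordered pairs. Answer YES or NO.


Form the n² = 16 superimposed pairs (L1[i][j], L2[i][j]), row by row (rows and columns indexed from 0):
row 0: (3,2) (2,1) (1,0) (0,3)
row 1: (2,1) (3,2) (0,3) (1,0)
row 2: (0,3) (1,0) (2,1) (3,2)
row 3: (1,0) (0,3) (3,2) (2,1)
Orthogonality requires all 16 pairs distinct.
But the pair (2,1) repeats: cell (0,1) has L1 = 2, L2 = 1, and cell (1,0) has L1 = 2, L2 = 1.
A repeated pair means some other pair never occurs (only 4 distinct pairs out of 16), so the squares are not orthogonal.
Conclusion: NO.

NO


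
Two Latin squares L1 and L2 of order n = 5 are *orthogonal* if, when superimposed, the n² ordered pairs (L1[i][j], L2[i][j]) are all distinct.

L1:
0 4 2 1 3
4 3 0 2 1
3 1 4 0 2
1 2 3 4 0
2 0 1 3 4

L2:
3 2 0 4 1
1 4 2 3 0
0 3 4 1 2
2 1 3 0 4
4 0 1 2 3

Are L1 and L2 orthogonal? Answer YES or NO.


Form the n² = 25 superimposed pairs (L1[i][j], L2[i][j]), row by row (rows and columns indexed from 0):
row 0: (0,3) (4,2) (2,0) (1,4) (3,1)
row 1: (4,1) (3,4) (0,2) (2,3) (1,0)
row 2: (3,0) (1,3) (4,4) (0,1) (2,2)
row 3: (1,2) (2,1) (3,3) (4,0) (0,4)
row 4: (2,4) (0,0) (1,1) (3,2) (4,3)
Orthogonality requires all 25 pairs distinct.
Check by first coordinate: for each symbol s of L1, list the L2 entries in the n cells where L1 = s; they must all differ.
  L1 = 0: L2 entries (in reading order) 3, 2, 1, 4, 0 — all 5 distinct ✓
  L1 = 1: L2 entries (in reading order) 4, 0, 3, 2, 1 — all 5 distinct ✓
  L1 = 2: L2 entries (in reading order) 0, 3, 2, 1, 4 — all 5 distinct ✓
  L1 = 3: L2 entries (in reading order) 1, 4, 0, 3, 2 — all 5 distinct ✓
  L1 = 4: L2 entries (in reading order) 2, 1, 4, 0, 3 — all 5 distinct ✓
Every symbol of L1 meets every symbol of L2 exactly once, so all 25 pairs are distinct (25 of 25).
Conclusion: YES.

YES


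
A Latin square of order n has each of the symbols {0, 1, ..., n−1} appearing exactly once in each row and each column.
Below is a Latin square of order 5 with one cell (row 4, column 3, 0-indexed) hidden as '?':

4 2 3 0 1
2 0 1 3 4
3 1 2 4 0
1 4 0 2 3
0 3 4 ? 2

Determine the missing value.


Row 4 contains symbols [0, 2, 3, 4] — missing [1].
Column 3 contains symbols [0, 2, 3, 4] — missing [1].
The missing symbol must appear in both missing sets; intersection = [1].
Therefore the hidden value is 1.

Missing value = 1.


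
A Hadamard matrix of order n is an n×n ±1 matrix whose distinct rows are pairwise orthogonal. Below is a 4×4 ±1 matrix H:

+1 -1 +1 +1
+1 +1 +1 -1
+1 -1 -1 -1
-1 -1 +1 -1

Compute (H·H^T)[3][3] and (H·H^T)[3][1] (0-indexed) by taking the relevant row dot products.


Row 1 of H: [1, 1, 1, -1].
Row 3 of H: [-1, -1, 1, -1].
(H·H^T)[3][3] = Σ_j H[3][j]·H[3][j] = (-1)² + (-1)² + (1)² + (-1)² = 1 + 1 + 1 + 1 = 4.
(H·H^T)[3][1] = Σ_j H[3][j]·H[1][j] = (-1)·(1) + (-1)·(1) + (1)·(1) + (-1)·(-1) = -1 + -1 + 1 + 1 = 0.
So rows 3 and 1 are orthogonal; the diagonal entry equals n = 4.

(3,3) entry = 4; (3,1) entry = 0.


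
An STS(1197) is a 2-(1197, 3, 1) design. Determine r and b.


An STS(v) is a 2-(v, 3, 1) BIBD: block size k = 3, λ = 1.
Replication: r(k − 1) = λ(v − 1) ⇒ r·2 = 1197 − 1 = 1196 ⇒ r = 598.
Block count: b = v(v − 1)/6 = 1197·1196/6 = 1431612/6 = 238602.

r = 598, b = 238602.


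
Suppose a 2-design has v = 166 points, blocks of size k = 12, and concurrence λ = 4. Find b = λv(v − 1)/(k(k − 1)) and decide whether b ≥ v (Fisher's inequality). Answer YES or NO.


r = λ(v − 1)/(k − 1) = 4·165/11 = 60.
b = vr/k = 166·60/12 = 830.
Fisher's inequality: b ≥ v ⇔ 830 ≥ 166? YES.

YES


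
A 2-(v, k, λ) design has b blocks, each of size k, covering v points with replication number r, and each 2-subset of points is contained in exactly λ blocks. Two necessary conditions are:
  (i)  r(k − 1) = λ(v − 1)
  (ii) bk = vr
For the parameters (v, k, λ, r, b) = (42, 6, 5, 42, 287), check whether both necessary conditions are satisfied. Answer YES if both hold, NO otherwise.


Condition (i): r(k − 1) = 42·5 = 210; λ(v − 1) = 5·41 = 205. Match? NO.
Condition (ii): bk = 287·6 = 1722; vr = 42·42 = 1764. Match? NO.
Both conditions hold? NO.

NO


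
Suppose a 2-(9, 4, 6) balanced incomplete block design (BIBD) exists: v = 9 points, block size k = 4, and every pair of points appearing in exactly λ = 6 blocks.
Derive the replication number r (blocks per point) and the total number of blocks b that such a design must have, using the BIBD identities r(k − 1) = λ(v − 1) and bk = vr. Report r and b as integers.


Any 2-(v, k, λ) BIBD satisfies two necessary conditions:
  (i)  Each point sits in r blocks, and counting incidences through any fixed point gives r(k − 1) = λ(v − 1), so r = λ(v − 1)/(k − 1).
  (ii) Total incidences bk = vr, so b = vr/k.
Step 1: r = λ(v − 1)/(k − 1) = 6·(9 − 1)/(4 − 1) = 6·8/3 = 48/3 = 16.
Step 2: b = vr/k = 9·16/4 = 144/4 = 36.
Check integrality: r = 16 ∈ Z ✓, b = 36 ∈ Z ✓.
(These identities are necessary conditions: they determine r and b for any design with these parameters, but do not by themselves prove that one exists.)

r = 16, b = 36.


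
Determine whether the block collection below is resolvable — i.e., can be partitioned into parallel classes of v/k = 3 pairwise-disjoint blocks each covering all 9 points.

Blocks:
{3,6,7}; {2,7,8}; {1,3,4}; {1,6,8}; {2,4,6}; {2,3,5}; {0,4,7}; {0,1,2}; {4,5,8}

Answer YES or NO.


v = 9, block size k = 3, number of blocks = 9.
For resolvability, blocks must partition into parallel classes of size v/k = 3.
Total blocks must therefore be a multiple of 3: 9 = 3·3 + 0 ⇒ divisible ✓.
Consider block {2,7,8}. The only other block(s) in the collection disjoint from it are {1,3,4} — just 1 block(s). Any parallel class containing {2,7,8} would need 2 other blocks each disjoint from it, so no parallel class of size 3 can contain {2,7,8}.
Since every block must belong to some parallel class in a resolution, the collection cannot be partitioned into parallel classes.
Resolvable? NO.

NO
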